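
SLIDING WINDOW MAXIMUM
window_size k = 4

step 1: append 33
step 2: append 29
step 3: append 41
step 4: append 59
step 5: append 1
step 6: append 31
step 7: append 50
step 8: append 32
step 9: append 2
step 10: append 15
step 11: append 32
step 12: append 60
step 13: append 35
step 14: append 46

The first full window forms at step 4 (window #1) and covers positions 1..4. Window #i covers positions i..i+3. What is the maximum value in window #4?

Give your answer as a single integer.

step 1: append 33 -> window=[33] (not full yet)
step 2: append 29 -> window=[33, 29] (not full yet)
step 3: append 41 -> window=[33, 29, 41] (not full yet)
step 4: append 59 -> window=[33, 29, 41, 59] -> max=59
step 5: append 1 -> window=[29, 41, 59, 1] -> max=59
step 6: append 31 -> window=[41, 59, 1, 31] -> max=59
step 7: append 50 -> window=[59, 1, 31, 50] -> max=59
Window #4 max = 59

Answer: 59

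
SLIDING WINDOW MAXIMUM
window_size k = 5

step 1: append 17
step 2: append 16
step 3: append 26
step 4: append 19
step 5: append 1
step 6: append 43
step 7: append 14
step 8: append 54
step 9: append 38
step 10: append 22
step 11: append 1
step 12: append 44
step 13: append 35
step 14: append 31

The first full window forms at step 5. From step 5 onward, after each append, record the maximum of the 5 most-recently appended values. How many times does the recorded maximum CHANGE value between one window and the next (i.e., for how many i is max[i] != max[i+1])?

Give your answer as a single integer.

Answer: 3

Derivation:
step 1: append 17 -> window=[17] (not full yet)
step 2: append 16 -> window=[17, 16] (not full yet)
step 3: append 26 -> window=[17, 16, 26] (not full yet)
step 4: append 19 -> window=[17, 16, 26, 19] (not full yet)
step 5: append 1 -> window=[17, 16, 26, 19, 1] -> max=26
step 6: append 43 -> window=[16, 26, 19, 1, 43] -> max=43
step 7: append 14 -> window=[26, 19, 1, 43, 14] -> max=43
step 8: append 54 -> window=[19, 1, 43, 14, 54] -> max=54
step 9: append 38 -> window=[1, 43, 14, 54, 38] -> max=54
step 10: append 22 -> window=[43, 14, 54, 38, 22] -> max=54
step 11: append 1 -> window=[14, 54, 38, 22, 1] -> max=54
step 12: append 44 -> window=[54, 38, 22, 1, 44] -> max=54
step 13: append 35 -> window=[38, 22, 1, 44, 35] -> max=44
step 14: append 31 -> window=[22, 1, 44, 35, 31] -> max=44
Recorded maximums: 26 43 43 54 54 54 54 54 44 44
Changes between consecutive maximums: 3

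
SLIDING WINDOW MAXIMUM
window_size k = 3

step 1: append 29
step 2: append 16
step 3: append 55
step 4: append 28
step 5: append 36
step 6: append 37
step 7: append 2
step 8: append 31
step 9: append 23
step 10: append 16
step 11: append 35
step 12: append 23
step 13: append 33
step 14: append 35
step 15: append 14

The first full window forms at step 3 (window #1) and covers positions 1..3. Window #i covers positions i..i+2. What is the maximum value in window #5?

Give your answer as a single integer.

step 1: append 29 -> window=[29] (not full yet)
step 2: append 16 -> window=[29, 16] (not full yet)
step 3: append 55 -> window=[29, 16, 55] -> max=55
step 4: append 28 -> window=[16, 55, 28] -> max=55
step 5: append 36 -> window=[55, 28, 36] -> max=55
step 6: append 37 -> window=[28, 36, 37] -> max=37
step 7: append 2 -> window=[36, 37, 2] -> max=37
Window #5 max = 37

Answer: 37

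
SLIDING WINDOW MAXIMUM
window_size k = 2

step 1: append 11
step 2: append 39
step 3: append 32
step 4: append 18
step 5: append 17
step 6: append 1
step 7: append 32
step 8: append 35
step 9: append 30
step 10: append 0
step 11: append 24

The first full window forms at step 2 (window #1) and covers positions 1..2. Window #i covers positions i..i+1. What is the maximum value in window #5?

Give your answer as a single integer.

Answer: 17

Derivation:
step 1: append 11 -> window=[11] (not full yet)
step 2: append 39 -> window=[11, 39] -> max=39
step 3: append 32 -> window=[39, 32] -> max=39
step 4: append 18 -> window=[32, 18] -> max=32
step 5: append 17 -> window=[18, 17] -> max=18
step 6: append 1 -> window=[17, 1] -> max=17
Window #5 max = 17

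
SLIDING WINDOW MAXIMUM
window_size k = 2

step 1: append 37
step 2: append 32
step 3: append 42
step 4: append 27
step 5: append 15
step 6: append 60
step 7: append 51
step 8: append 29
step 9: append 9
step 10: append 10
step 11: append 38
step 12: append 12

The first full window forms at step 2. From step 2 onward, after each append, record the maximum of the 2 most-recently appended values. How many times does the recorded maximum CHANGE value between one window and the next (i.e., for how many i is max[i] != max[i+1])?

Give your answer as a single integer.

Answer: 7

Derivation:
step 1: append 37 -> window=[37] (not full yet)
step 2: append 32 -> window=[37, 32] -> max=37
step 3: append 42 -> window=[32, 42] -> max=42
step 4: append 27 -> window=[42, 27] -> max=42
step 5: append 15 -> window=[27, 15] -> max=27
step 6: append 60 -> window=[15, 60] -> max=60
step 7: append 51 -> window=[60, 51] -> max=60
step 8: append 29 -> window=[51, 29] -> max=51
step 9: append 9 -> window=[29, 9] -> max=29
step 10: append 10 -> window=[9, 10] -> max=10
step 11: append 38 -> window=[10, 38] -> max=38
step 12: append 12 -> window=[38, 12] -> max=38
Recorded maximums: 37 42 42 27 60 60 51 29 10 38 38
Changes between consecutive maximums: 7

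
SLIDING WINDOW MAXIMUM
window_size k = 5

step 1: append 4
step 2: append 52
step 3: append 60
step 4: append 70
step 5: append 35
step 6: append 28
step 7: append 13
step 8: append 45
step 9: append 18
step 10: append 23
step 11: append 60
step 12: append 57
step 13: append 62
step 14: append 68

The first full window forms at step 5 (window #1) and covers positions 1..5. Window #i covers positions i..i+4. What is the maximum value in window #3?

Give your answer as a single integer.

step 1: append 4 -> window=[4] (not full yet)
step 2: append 52 -> window=[4, 52] (not full yet)
step 3: append 60 -> window=[4, 52, 60] (not full yet)
step 4: append 70 -> window=[4, 52, 60, 70] (not full yet)
step 5: append 35 -> window=[4, 52, 60, 70, 35] -> max=70
step 6: append 28 -> window=[52, 60, 70, 35, 28] -> max=70
step 7: append 13 -> window=[60, 70, 35, 28, 13] -> max=70
Window #3 max = 70

Answer: 70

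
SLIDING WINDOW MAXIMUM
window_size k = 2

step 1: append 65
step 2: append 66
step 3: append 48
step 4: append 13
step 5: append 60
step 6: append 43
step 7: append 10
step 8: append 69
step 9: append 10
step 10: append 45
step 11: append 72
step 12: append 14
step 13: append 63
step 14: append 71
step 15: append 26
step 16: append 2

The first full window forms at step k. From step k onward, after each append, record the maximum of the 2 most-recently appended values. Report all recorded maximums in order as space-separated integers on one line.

step 1: append 65 -> window=[65] (not full yet)
step 2: append 66 -> window=[65, 66] -> max=66
step 3: append 48 -> window=[66, 48] -> max=66
step 4: append 13 -> window=[48, 13] -> max=48
step 5: append 60 -> window=[13, 60] -> max=60
step 6: append 43 -> window=[60, 43] -> max=60
step 7: append 10 -> window=[43, 10] -> max=43
step 8: append 69 -> window=[10, 69] -> max=69
step 9: append 10 -> window=[69, 10] -> max=69
step 10: append 45 -> window=[10, 45] -> max=45
step 11: append 72 -> window=[45, 72] -> max=72
step 12: append 14 -> window=[72, 14] -> max=72
step 13: append 63 -> window=[14, 63] -> max=63
step 14: append 71 -> window=[63, 71] -> max=71
step 15: append 26 -> window=[71, 26] -> max=71
step 16: append 2 -> window=[26, 2] -> max=26

Answer: 66 66 48 60 60 43 69 69 45 72 72 63 71 71 26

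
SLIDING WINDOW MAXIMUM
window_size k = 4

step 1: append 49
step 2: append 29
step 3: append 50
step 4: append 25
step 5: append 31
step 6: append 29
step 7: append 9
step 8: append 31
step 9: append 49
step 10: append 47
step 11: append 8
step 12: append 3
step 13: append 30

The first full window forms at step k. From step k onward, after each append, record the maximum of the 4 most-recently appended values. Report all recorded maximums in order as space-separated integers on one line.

step 1: append 49 -> window=[49] (not full yet)
step 2: append 29 -> window=[49, 29] (not full yet)
step 3: append 50 -> window=[49, 29, 50] (not full yet)
step 4: append 25 -> window=[49, 29, 50, 25] -> max=50
step 5: append 31 -> window=[29, 50, 25, 31] -> max=50
step 6: append 29 -> window=[50, 25, 31, 29] -> max=50
step 7: append 9 -> window=[25, 31, 29, 9] -> max=31
step 8: append 31 -> window=[31, 29, 9, 31] -> max=31
step 9: append 49 -> window=[29, 9, 31, 49] -> max=49
step 10: append 47 -> window=[9, 31, 49, 47] -> max=49
step 11: append 8 -> window=[31, 49, 47, 8] -> max=49
step 12: append 3 -> window=[49, 47, 8, 3] -> max=49
step 13: append 30 -> window=[47, 8, 3, 30] -> max=47

Answer: 50 50 50 31 31 49 49 49 49 47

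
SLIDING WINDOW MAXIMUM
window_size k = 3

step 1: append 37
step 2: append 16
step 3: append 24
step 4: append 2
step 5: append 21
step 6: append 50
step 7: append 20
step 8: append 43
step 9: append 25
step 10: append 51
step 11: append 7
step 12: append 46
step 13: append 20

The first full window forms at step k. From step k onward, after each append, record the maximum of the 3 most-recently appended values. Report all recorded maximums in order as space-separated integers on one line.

Answer: 37 24 24 50 50 50 43 51 51 51 46

Derivation:
step 1: append 37 -> window=[37] (not full yet)
step 2: append 16 -> window=[37, 16] (not full yet)
step 3: append 24 -> window=[37, 16, 24] -> max=37
step 4: append 2 -> window=[16, 24, 2] -> max=24
step 5: append 21 -> window=[24, 2, 21] -> max=24
step 6: append 50 -> window=[2, 21, 50] -> max=50
step 7: append 20 -> window=[21, 50, 20] -> max=50
step 8: append 43 -> window=[50, 20, 43] -> max=50
step 9: append 25 -> window=[20, 43, 25] -> max=43
step 10: append 51 -> window=[43, 25, 51] -> max=51
step 11: append 7 -> window=[25, 51, 7] -> max=51
step 12: append 46 -> window=[51, 7, 46] -> max=51
step 13: append 20 -> window=[7, 46, 20] -> max=46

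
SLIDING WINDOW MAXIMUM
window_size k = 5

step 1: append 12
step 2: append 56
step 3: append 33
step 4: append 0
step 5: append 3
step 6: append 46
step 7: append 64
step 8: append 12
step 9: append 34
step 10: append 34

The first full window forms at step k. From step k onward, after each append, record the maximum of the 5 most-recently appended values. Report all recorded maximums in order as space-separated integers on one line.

step 1: append 12 -> window=[12] (not full yet)
step 2: append 56 -> window=[12, 56] (not full yet)
step 3: append 33 -> window=[12, 56, 33] (not full yet)
step 4: append 0 -> window=[12, 56, 33, 0] (not full yet)
step 5: append 3 -> window=[12, 56, 33, 0, 3] -> max=56
step 6: append 46 -> window=[56, 33, 0, 3, 46] -> max=56
step 7: append 64 -> window=[33, 0, 3, 46, 64] -> max=64
step 8: append 12 -> window=[0, 3, 46, 64, 12] -> max=64
step 9: append 34 -> window=[3, 46, 64, 12, 34] -> max=64
step 10: append 34 -> window=[46, 64, 12, 34, 34] -> max=64

Answer: 56 56 64 64 64 64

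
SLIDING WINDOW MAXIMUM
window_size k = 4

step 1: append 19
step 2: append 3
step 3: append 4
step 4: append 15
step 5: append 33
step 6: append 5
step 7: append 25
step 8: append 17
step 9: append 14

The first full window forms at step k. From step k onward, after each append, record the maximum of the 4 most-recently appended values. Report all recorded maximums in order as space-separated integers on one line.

Answer: 19 33 33 33 33 25

Derivation:
step 1: append 19 -> window=[19] (not full yet)
step 2: append 3 -> window=[19, 3] (not full yet)
step 3: append 4 -> window=[19, 3, 4] (not full yet)
step 4: append 15 -> window=[19, 3, 4, 15] -> max=19
step 5: append 33 -> window=[3, 4, 15, 33] -> max=33
step 6: append 5 -> window=[4, 15, 33, 5] -> max=33
step 7: append 25 -> window=[15, 33, 5, 25] -> max=33
step 8: append 17 -> window=[33, 5, 25, 17] -> max=33
step 9: append 14 -> window=[5, 25, 17, 14] -> max=25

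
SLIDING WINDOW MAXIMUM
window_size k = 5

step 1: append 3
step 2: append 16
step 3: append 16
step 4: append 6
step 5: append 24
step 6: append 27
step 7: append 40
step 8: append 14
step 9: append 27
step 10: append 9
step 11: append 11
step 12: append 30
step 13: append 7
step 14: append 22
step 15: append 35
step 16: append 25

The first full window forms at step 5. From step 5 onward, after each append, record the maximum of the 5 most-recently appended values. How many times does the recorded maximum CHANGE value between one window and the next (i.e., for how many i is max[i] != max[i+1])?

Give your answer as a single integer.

step 1: append 3 -> window=[3] (not full yet)
step 2: append 16 -> window=[3, 16] (not full yet)
step 3: append 16 -> window=[3, 16, 16] (not full yet)
step 4: append 6 -> window=[3, 16, 16, 6] (not full yet)
step 5: append 24 -> window=[3, 16, 16, 6, 24] -> max=24
step 6: append 27 -> window=[16, 16, 6, 24, 27] -> max=27
step 7: append 40 -> window=[16, 6, 24, 27, 40] -> max=40
step 8: append 14 -> window=[6, 24, 27, 40, 14] -> max=40
step 9: append 27 -> window=[24, 27, 40, 14, 27] -> max=40
step 10: append 9 -> window=[27, 40, 14, 27, 9] -> max=40
step 11: append 11 -> window=[40, 14, 27, 9, 11] -> max=40
step 12: append 30 -> window=[14, 27, 9, 11, 30] -> max=30
step 13: append 7 -> window=[27, 9, 11, 30, 7] -> max=30
step 14: append 22 -> window=[9, 11, 30, 7, 22] -> max=30
step 15: append 35 -> window=[11, 30, 7, 22, 35] -> max=35
step 16: append 25 -> window=[30, 7, 22, 35, 25] -> max=35
Recorded maximums: 24 27 40 40 40 40 40 30 30 30 35 35
Changes between consecutive maximums: 4

Answer: 4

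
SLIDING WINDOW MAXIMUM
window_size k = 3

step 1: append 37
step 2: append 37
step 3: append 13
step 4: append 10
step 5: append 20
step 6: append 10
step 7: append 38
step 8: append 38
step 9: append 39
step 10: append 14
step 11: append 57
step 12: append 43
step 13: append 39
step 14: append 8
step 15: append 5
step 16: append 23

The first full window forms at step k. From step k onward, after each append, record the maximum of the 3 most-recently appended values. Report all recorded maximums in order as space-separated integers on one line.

step 1: append 37 -> window=[37] (not full yet)
step 2: append 37 -> window=[37, 37] (not full yet)
step 3: append 13 -> window=[37, 37, 13] -> max=37
step 4: append 10 -> window=[37, 13, 10] -> max=37
step 5: append 20 -> window=[13, 10, 20] -> max=20
step 6: append 10 -> window=[10, 20, 10] -> max=20
step 7: append 38 -> window=[20, 10, 38] -> max=38
step 8: append 38 -> window=[10, 38, 38] -> max=38
step 9: append 39 -> window=[38, 38, 39] -> max=39
step 10: append 14 -> window=[38, 39, 14] -> max=39
step 11: append 57 -> window=[39, 14, 57] -> max=57
step 12: append 43 -> window=[14, 57, 43] -> max=57
step 13: append 39 -> window=[57, 43, 39] -> max=57
step 14: append 8 -> window=[43, 39, 8] -> max=43
step 15: append 5 -> window=[39, 8, 5] -> max=39
step 16: append 23 -> window=[8, 5, 23] -> max=23

Answer: 37 37 20 20 38 38 39 39 57 57 57 43 39 23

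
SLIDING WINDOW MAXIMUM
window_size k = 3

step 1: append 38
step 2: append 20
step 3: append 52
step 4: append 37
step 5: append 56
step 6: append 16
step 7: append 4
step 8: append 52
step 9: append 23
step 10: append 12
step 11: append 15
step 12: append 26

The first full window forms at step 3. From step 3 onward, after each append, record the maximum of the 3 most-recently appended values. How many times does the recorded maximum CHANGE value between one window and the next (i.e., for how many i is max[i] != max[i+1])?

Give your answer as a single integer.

Answer: 4

Derivation:
step 1: append 38 -> window=[38] (not full yet)
step 2: append 20 -> window=[38, 20] (not full yet)
step 3: append 52 -> window=[38, 20, 52] -> max=52
step 4: append 37 -> window=[20, 52, 37] -> max=52
step 5: append 56 -> window=[52, 37, 56] -> max=56
step 6: append 16 -> window=[37, 56, 16] -> max=56
step 7: append 4 -> window=[56, 16, 4] -> max=56
step 8: append 52 -> window=[16, 4, 52] -> max=52
step 9: append 23 -> window=[4, 52, 23] -> max=52
step 10: append 12 -> window=[52, 23, 12] -> max=52
step 11: append 15 -> window=[23, 12, 15] -> max=23
step 12: append 26 -> window=[12, 15, 26] -> max=26
Recorded maximums: 52 52 56 56 56 52 52 52 23 26
Changes between consecutive maximums: 4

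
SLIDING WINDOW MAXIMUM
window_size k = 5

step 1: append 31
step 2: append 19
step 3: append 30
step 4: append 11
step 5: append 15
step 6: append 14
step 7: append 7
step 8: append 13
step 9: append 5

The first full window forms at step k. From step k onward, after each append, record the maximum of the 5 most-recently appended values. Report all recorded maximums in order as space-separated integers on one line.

step 1: append 31 -> window=[31] (not full yet)
step 2: append 19 -> window=[31, 19] (not full yet)
step 3: append 30 -> window=[31, 19, 30] (not full yet)
step 4: append 11 -> window=[31, 19, 30, 11] (not full yet)
step 5: append 15 -> window=[31, 19, 30, 11, 15] -> max=31
step 6: append 14 -> window=[19, 30, 11, 15, 14] -> max=30
step 7: append 7 -> window=[30, 11, 15, 14, 7] -> max=30
step 8: append 13 -> window=[11, 15, 14, 7, 13] -> max=15
step 9: append 5 -> window=[15, 14, 7, 13, 5] -> max=15

Answer: 31 30 30 15 15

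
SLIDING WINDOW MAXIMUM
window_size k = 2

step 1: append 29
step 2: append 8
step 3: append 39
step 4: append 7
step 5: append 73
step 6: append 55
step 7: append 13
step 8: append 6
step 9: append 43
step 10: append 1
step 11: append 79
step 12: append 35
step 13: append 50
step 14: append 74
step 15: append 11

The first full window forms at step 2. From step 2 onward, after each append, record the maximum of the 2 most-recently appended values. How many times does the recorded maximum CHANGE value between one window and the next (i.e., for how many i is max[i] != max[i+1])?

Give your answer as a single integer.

step 1: append 29 -> window=[29] (not full yet)
step 2: append 8 -> window=[29, 8] -> max=29
step 3: append 39 -> window=[8, 39] -> max=39
step 4: append 7 -> window=[39, 7] -> max=39
step 5: append 73 -> window=[7, 73] -> max=73
step 6: append 55 -> window=[73, 55] -> max=73
step 7: append 13 -> window=[55, 13] -> max=55
step 8: append 6 -> window=[13, 6] -> max=13
step 9: append 43 -> window=[6, 43] -> max=43
step 10: append 1 -> window=[43, 1] -> max=43
step 11: append 79 -> window=[1, 79] -> max=79
step 12: append 35 -> window=[79, 35] -> max=79
step 13: append 50 -> window=[35, 50] -> max=50
step 14: append 74 -> window=[50, 74] -> max=74
step 15: append 11 -> window=[74, 11] -> max=74
Recorded maximums: 29 39 39 73 73 55 13 43 43 79 79 50 74 74
Changes between consecutive maximums: 8

Answer: 8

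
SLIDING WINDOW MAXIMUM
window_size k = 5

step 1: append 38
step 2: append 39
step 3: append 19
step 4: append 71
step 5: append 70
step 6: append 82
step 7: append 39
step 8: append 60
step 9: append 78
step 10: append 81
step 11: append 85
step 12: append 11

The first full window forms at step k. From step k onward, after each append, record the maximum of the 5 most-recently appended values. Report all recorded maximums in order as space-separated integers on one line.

Answer: 71 82 82 82 82 82 85 85

Derivation:
step 1: append 38 -> window=[38] (not full yet)
step 2: append 39 -> window=[38, 39] (not full yet)
step 3: append 19 -> window=[38, 39, 19] (not full yet)
step 4: append 71 -> window=[38, 39, 19, 71] (not full yet)
step 5: append 70 -> window=[38, 39, 19, 71, 70] -> max=71
step 6: append 82 -> window=[39, 19, 71, 70, 82] -> max=82
step 7: append 39 -> window=[19, 71, 70, 82, 39] -> max=82
step 8: append 60 -> window=[71, 70, 82, 39, 60] -> max=82
step 9: append 78 -> window=[70, 82, 39, 60, 78] -> max=82
step 10: append 81 -> window=[82, 39, 60, 78, 81] -> max=82
step 11: append 85 -> window=[39, 60, 78, 81, 85] -> max=85
step 12: append 11 -> window=[60, 78, 81, 85, 11] -> max=85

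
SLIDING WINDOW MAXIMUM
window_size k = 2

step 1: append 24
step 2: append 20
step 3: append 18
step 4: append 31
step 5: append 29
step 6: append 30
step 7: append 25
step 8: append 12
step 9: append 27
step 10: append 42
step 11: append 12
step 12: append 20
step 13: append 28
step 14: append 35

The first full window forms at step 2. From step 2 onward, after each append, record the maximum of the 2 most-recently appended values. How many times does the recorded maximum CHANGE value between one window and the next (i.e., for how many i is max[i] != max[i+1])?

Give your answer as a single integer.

Answer: 9

Derivation:
step 1: append 24 -> window=[24] (not full yet)
step 2: append 20 -> window=[24, 20] -> max=24
step 3: append 18 -> window=[20, 18] -> max=20
step 4: append 31 -> window=[18, 31] -> max=31
step 5: append 29 -> window=[31, 29] -> max=31
step 6: append 30 -> window=[29, 30] -> max=30
step 7: append 25 -> window=[30, 25] -> max=30
step 8: append 12 -> window=[25, 12] -> max=25
step 9: append 27 -> window=[12, 27] -> max=27
step 10: append 42 -> window=[27, 42] -> max=42
step 11: append 12 -> window=[42, 12] -> max=42
step 12: append 20 -> window=[12, 20] -> max=20
step 13: append 28 -> window=[20, 28] -> max=28
step 14: append 35 -> window=[28, 35] -> max=35
Recorded maximums: 24 20 31 31 30 30 25 27 42 42 20 28 35
Changes between consecutive maximums: 9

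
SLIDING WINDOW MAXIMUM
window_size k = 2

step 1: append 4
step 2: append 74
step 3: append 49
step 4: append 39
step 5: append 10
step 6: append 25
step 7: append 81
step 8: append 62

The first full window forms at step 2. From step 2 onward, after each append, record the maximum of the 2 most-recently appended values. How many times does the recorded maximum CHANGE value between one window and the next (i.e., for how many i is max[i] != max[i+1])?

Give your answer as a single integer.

Answer: 4

Derivation:
step 1: append 4 -> window=[4] (not full yet)
step 2: append 74 -> window=[4, 74] -> max=74
step 3: append 49 -> window=[74, 49] -> max=74
step 4: append 39 -> window=[49, 39] -> max=49
step 5: append 10 -> window=[39, 10] -> max=39
step 6: append 25 -> window=[10, 25] -> max=25
step 7: append 81 -> window=[25, 81] -> max=81
step 8: append 62 -> window=[81, 62] -> max=81
Recorded maximums: 74 74 49 39 25 81 81
Changes between consecutive maximums: 4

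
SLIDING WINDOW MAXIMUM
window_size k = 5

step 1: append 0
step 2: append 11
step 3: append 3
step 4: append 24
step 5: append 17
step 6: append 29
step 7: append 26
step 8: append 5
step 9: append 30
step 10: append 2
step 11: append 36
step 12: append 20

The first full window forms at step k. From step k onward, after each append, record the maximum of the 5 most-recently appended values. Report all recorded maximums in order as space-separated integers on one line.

step 1: append 0 -> window=[0] (not full yet)
step 2: append 11 -> window=[0, 11] (not full yet)
step 3: append 3 -> window=[0, 11, 3] (not full yet)
step 4: append 24 -> window=[0, 11, 3, 24] (not full yet)
step 5: append 17 -> window=[0, 11, 3, 24, 17] -> max=24
step 6: append 29 -> window=[11, 3, 24, 17, 29] -> max=29
step 7: append 26 -> window=[3, 24, 17, 29, 26] -> max=29
step 8: append 5 -> window=[24, 17, 29, 26, 5] -> max=29
step 9: append 30 -> window=[17, 29, 26, 5, 30] -> max=30
step 10: append 2 -> window=[29, 26, 5, 30, 2] -> max=30
step 11: append 36 -> window=[26, 5, 30, 2, 36] -> max=36
step 12: append 20 -> window=[5, 30, 2, 36, 20] -> max=36

Answer: 24 29 29 29 30 30 36 36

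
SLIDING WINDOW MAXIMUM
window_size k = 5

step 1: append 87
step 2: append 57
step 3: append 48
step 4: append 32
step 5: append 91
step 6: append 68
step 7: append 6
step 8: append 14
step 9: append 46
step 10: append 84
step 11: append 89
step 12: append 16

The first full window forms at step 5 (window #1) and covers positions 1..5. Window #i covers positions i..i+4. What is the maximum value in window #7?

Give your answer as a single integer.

Answer: 89

Derivation:
step 1: append 87 -> window=[87] (not full yet)
step 2: append 57 -> window=[87, 57] (not full yet)
step 3: append 48 -> window=[87, 57, 48] (not full yet)
step 4: append 32 -> window=[87, 57, 48, 32] (not full yet)
step 5: append 91 -> window=[87, 57, 48, 32, 91] -> max=91
step 6: append 68 -> window=[57, 48, 32, 91, 68] -> max=91
step 7: append 6 -> window=[48, 32, 91, 68, 6] -> max=91
step 8: append 14 -> window=[32, 91, 68, 6, 14] -> max=91
step 9: append 46 -> window=[91, 68, 6, 14, 46] -> max=91
step 10: append 84 -> window=[68, 6, 14, 46, 84] -> max=84
step 11: append 89 -> window=[6, 14, 46, 84, 89] -> max=89
Window #7 max = 89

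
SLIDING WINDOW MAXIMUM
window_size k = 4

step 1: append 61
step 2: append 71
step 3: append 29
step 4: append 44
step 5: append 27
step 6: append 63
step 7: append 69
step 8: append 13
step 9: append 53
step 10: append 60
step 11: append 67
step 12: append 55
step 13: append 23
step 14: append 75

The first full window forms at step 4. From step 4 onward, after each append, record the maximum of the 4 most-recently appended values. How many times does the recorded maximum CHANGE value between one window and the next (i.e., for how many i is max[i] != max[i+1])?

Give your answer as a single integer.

step 1: append 61 -> window=[61] (not full yet)
step 2: append 71 -> window=[61, 71] (not full yet)
step 3: append 29 -> window=[61, 71, 29] (not full yet)
step 4: append 44 -> window=[61, 71, 29, 44] -> max=71
step 5: append 27 -> window=[71, 29, 44, 27] -> max=71
step 6: append 63 -> window=[29, 44, 27, 63] -> max=63
step 7: append 69 -> window=[44, 27, 63, 69] -> max=69
step 8: append 13 -> window=[27, 63, 69, 13] -> max=69
step 9: append 53 -> window=[63, 69, 13, 53] -> max=69
step 10: append 60 -> window=[69, 13, 53, 60] -> max=69
step 11: append 67 -> window=[13, 53, 60, 67] -> max=67
step 12: append 55 -> window=[53, 60, 67, 55] -> max=67
step 13: append 23 -> window=[60, 67, 55, 23] -> max=67
step 14: append 75 -> window=[67, 55, 23, 75] -> max=75
Recorded maximums: 71 71 63 69 69 69 69 67 67 67 75
Changes between consecutive maximums: 4

Answer: 4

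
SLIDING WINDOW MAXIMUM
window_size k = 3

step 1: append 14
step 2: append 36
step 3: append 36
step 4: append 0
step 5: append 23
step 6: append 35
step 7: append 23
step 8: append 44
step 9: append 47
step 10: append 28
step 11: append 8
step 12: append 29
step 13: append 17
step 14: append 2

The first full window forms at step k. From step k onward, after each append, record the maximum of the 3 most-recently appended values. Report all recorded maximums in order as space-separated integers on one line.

step 1: append 14 -> window=[14] (not full yet)
step 2: append 36 -> window=[14, 36] (not full yet)
step 3: append 36 -> window=[14, 36, 36] -> max=36
step 4: append 0 -> window=[36, 36, 0] -> max=36
step 5: append 23 -> window=[36, 0, 23] -> max=36
step 6: append 35 -> window=[0, 23, 35] -> max=35
step 7: append 23 -> window=[23, 35, 23] -> max=35
step 8: append 44 -> window=[35, 23, 44] -> max=44
step 9: append 47 -> window=[23, 44, 47] -> max=47
step 10: append 28 -> window=[44, 47, 28] -> max=47
step 11: append 8 -> window=[47, 28, 8] -> max=47
step 12: append 29 -> window=[28, 8, 29] -> max=29
step 13: append 17 -> window=[8, 29, 17] -> max=29
step 14: append 2 -> window=[29, 17, 2] -> max=29

Answer: 36 36 36 35 35 44 47 47 47 29 29 29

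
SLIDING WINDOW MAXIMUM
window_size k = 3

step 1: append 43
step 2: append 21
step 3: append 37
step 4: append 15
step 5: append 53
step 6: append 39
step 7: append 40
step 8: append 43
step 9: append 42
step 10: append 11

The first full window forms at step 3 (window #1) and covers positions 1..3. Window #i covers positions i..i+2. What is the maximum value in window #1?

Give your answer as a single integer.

Answer: 43

Derivation:
step 1: append 43 -> window=[43] (not full yet)
step 2: append 21 -> window=[43, 21] (not full yet)
step 3: append 37 -> window=[43, 21, 37] -> max=43
Window #1 max = 43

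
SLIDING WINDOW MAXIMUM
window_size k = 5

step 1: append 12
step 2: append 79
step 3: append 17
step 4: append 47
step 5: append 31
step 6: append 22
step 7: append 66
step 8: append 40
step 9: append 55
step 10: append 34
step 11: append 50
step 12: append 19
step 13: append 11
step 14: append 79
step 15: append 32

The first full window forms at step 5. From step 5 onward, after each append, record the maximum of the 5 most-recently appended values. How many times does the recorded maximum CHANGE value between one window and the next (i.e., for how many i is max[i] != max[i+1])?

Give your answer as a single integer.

step 1: append 12 -> window=[12] (not full yet)
step 2: append 79 -> window=[12, 79] (not full yet)
step 3: append 17 -> window=[12, 79, 17] (not full yet)
step 4: append 47 -> window=[12, 79, 17, 47] (not full yet)
step 5: append 31 -> window=[12, 79, 17, 47, 31] -> max=79
step 6: append 22 -> window=[79, 17, 47, 31, 22] -> max=79
step 7: append 66 -> window=[17, 47, 31, 22, 66] -> max=66
step 8: append 40 -> window=[47, 31, 22, 66, 40] -> max=66
step 9: append 55 -> window=[31, 22, 66, 40, 55] -> max=66
step 10: append 34 -> window=[22, 66, 40, 55, 34] -> max=66
step 11: append 50 -> window=[66, 40, 55, 34, 50] -> max=66
step 12: append 19 -> window=[40, 55, 34, 50, 19] -> max=55
step 13: append 11 -> window=[55, 34, 50, 19, 11] -> max=55
step 14: append 79 -> window=[34, 50, 19, 11, 79] -> max=79
step 15: append 32 -> window=[50, 19, 11, 79, 32] -> max=79
Recorded maximums: 79 79 66 66 66 66 66 55 55 79 79
Changes between consecutive maximums: 3

Answer: 3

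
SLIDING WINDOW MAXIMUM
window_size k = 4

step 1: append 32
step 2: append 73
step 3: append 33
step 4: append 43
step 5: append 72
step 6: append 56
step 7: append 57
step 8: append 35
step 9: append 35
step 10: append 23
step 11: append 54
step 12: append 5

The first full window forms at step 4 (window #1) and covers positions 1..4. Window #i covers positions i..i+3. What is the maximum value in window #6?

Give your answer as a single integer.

Answer: 57

Derivation:
step 1: append 32 -> window=[32] (not full yet)
step 2: append 73 -> window=[32, 73] (not full yet)
step 3: append 33 -> window=[32, 73, 33] (not full yet)
step 4: append 43 -> window=[32, 73, 33, 43] -> max=73
step 5: append 72 -> window=[73, 33, 43, 72] -> max=73
step 6: append 56 -> window=[33, 43, 72, 56] -> max=72
step 7: append 57 -> window=[43, 72, 56, 57] -> max=72
step 8: append 35 -> window=[72, 56, 57, 35] -> max=72
step 9: append 35 -> window=[56, 57, 35, 35] -> max=57
Window #6 max = 57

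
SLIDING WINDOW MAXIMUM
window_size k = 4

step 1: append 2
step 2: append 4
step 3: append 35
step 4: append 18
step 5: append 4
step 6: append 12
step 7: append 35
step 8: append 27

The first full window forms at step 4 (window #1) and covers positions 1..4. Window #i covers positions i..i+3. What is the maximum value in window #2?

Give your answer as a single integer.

Answer: 35

Derivation:
step 1: append 2 -> window=[2] (not full yet)
step 2: append 4 -> window=[2, 4] (not full yet)
step 3: append 35 -> window=[2, 4, 35] (not full yet)
step 4: append 18 -> window=[2, 4, 35, 18] -> max=35
step 5: append 4 -> window=[4, 35, 18, 4] -> max=35
Window #2 max = 35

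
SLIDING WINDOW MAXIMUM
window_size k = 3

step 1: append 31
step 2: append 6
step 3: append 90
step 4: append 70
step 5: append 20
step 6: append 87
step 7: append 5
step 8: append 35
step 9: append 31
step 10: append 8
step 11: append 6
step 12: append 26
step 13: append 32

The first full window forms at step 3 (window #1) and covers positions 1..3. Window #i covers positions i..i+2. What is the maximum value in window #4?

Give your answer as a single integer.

Answer: 87

Derivation:
step 1: append 31 -> window=[31] (not full yet)
step 2: append 6 -> window=[31, 6] (not full yet)
step 3: append 90 -> window=[31, 6, 90] -> max=90
step 4: append 70 -> window=[6, 90, 70] -> max=90
step 5: append 20 -> window=[90, 70, 20] -> max=90
step 6: append 87 -> window=[70, 20, 87] -> max=87
Window #4 max = 87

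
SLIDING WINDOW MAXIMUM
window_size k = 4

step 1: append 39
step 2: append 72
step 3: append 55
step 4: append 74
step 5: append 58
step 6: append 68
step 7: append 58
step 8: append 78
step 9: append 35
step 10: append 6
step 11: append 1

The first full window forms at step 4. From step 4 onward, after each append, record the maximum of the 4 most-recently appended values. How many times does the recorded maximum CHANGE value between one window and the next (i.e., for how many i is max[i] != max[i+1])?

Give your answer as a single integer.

step 1: append 39 -> window=[39] (not full yet)
step 2: append 72 -> window=[39, 72] (not full yet)
step 3: append 55 -> window=[39, 72, 55] (not full yet)
step 4: append 74 -> window=[39, 72, 55, 74] -> max=74
step 5: append 58 -> window=[72, 55, 74, 58] -> max=74
step 6: append 68 -> window=[55, 74, 58, 68] -> max=74
step 7: append 58 -> window=[74, 58, 68, 58] -> max=74
step 8: append 78 -> window=[58, 68, 58, 78] -> max=78
step 9: append 35 -> window=[68, 58, 78, 35] -> max=78
step 10: append 6 -> window=[58, 78, 35, 6] -> max=78
step 11: append 1 -> window=[78, 35, 6, 1] -> max=78
Recorded maximums: 74 74 74 74 78 78 78 78
Changes between consecutive maximums: 1

Answer: 1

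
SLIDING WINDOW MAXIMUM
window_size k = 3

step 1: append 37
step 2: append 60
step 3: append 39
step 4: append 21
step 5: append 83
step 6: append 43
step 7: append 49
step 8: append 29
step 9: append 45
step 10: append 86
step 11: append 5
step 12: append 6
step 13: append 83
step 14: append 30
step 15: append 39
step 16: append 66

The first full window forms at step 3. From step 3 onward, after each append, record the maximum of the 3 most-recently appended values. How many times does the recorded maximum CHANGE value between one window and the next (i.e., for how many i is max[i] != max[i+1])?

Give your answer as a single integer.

Answer: 5

Derivation:
step 1: append 37 -> window=[37] (not full yet)
step 2: append 60 -> window=[37, 60] (not full yet)
step 3: append 39 -> window=[37, 60, 39] -> max=60
step 4: append 21 -> window=[60, 39, 21] -> max=60
step 5: append 83 -> window=[39, 21, 83] -> max=83
step 6: append 43 -> window=[21, 83, 43] -> max=83
step 7: append 49 -> window=[83, 43, 49] -> max=83
step 8: append 29 -> window=[43, 49, 29] -> max=49
step 9: append 45 -> window=[49, 29, 45] -> max=49
step 10: append 86 -> window=[29, 45, 86] -> max=86
step 11: append 5 -> window=[45, 86, 5] -> max=86
step 12: append 6 -> window=[86, 5, 6] -> max=86
step 13: append 83 -> window=[5, 6, 83] -> max=83
step 14: append 30 -> window=[6, 83, 30] -> max=83
step 15: append 39 -> window=[83, 30, 39] -> max=83
step 16: append 66 -> window=[30, 39, 66] -> max=66
Recorded maximums: 60 60 83 83 83 49 49 86 86 86 83 83 83 66
Changes between consecutive maximums: 5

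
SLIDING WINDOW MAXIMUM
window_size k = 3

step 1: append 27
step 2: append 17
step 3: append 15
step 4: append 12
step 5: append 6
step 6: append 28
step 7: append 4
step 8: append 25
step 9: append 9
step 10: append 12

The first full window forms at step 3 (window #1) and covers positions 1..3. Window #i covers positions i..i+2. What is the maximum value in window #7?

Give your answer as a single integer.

step 1: append 27 -> window=[27] (not full yet)
step 2: append 17 -> window=[27, 17] (not full yet)
step 3: append 15 -> window=[27, 17, 15] -> max=27
step 4: append 12 -> window=[17, 15, 12] -> max=17
step 5: append 6 -> window=[15, 12, 6] -> max=15
step 6: append 28 -> window=[12, 6, 28] -> max=28
step 7: append 4 -> window=[6, 28, 4] -> max=28
step 8: append 25 -> window=[28, 4, 25] -> max=28
step 9: append 9 -> window=[4, 25, 9] -> max=25
Window #7 max = 25

Answer: 25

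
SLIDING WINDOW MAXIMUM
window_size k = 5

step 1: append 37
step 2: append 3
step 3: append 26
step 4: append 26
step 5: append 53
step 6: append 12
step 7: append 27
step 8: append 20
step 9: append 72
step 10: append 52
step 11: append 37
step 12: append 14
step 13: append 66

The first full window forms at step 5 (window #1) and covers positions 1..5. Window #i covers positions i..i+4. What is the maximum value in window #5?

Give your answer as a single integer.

Answer: 72

Derivation:
step 1: append 37 -> window=[37] (not full yet)
step 2: append 3 -> window=[37, 3] (not full yet)
step 3: append 26 -> window=[37, 3, 26] (not full yet)
step 4: append 26 -> window=[37, 3, 26, 26] (not full yet)
step 5: append 53 -> window=[37, 3, 26, 26, 53] -> max=53
step 6: append 12 -> window=[3, 26, 26, 53, 12] -> max=53
step 7: append 27 -> window=[26, 26, 53, 12, 27] -> max=53
step 8: append 20 -> window=[26, 53, 12, 27, 20] -> max=53
step 9: append 72 -> window=[53, 12, 27, 20, 72] -> max=72
Window #5 max = 72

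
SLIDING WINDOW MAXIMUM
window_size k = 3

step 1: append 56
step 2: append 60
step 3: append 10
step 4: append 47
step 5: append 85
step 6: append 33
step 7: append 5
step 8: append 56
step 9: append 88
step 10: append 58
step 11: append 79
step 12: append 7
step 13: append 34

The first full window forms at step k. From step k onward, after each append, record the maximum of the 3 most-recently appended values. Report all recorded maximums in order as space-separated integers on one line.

step 1: append 56 -> window=[56] (not full yet)
step 2: append 60 -> window=[56, 60] (not full yet)
step 3: append 10 -> window=[56, 60, 10] -> max=60
step 4: append 47 -> window=[60, 10, 47] -> max=60
step 5: append 85 -> window=[10, 47, 85] -> max=85
step 6: append 33 -> window=[47, 85, 33] -> max=85
step 7: append 5 -> window=[85, 33, 5] -> max=85
step 8: append 56 -> window=[33, 5, 56] -> max=56
step 9: append 88 -> window=[5, 56, 88] -> max=88
step 10: append 58 -> window=[56, 88, 58] -> max=88
step 11: append 79 -> window=[88, 58, 79] -> max=88
step 12: append 7 -> window=[58, 79, 7] -> max=79
step 13: append 34 -> window=[79, 7, 34] -> max=79

Answer: 60 60 85 85 85 56 88 88 88 79 79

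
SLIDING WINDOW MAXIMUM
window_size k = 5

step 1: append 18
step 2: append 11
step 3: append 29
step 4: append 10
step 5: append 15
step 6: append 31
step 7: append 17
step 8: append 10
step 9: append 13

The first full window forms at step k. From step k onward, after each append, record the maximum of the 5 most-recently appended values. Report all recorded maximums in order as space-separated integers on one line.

Answer: 29 31 31 31 31

Derivation:
step 1: append 18 -> window=[18] (not full yet)
step 2: append 11 -> window=[18, 11] (not full yet)
step 3: append 29 -> window=[18, 11, 29] (not full yet)
step 4: append 10 -> window=[18, 11, 29, 10] (not full yet)
step 5: append 15 -> window=[18, 11, 29, 10, 15] -> max=29
step 6: append 31 -> window=[11, 29, 10, 15, 31] -> max=31
step 7: append 17 -> window=[29, 10, 15, 31, 17] -> max=31
step 8: append 10 -> window=[10, 15, 31, 17, 10] -> max=31
step 9: append 13 -> window=[15, 31, 17, 10, 13] -> max=31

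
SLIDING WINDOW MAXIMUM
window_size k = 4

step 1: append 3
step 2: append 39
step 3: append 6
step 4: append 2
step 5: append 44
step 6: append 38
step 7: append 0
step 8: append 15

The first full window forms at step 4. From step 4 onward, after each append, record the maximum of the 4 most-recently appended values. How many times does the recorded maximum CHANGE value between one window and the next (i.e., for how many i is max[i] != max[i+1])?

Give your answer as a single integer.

Answer: 1

Derivation:
step 1: append 3 -> window=[3] (not full yet)
step 2: append 39 -> window=[3, 39] (not full yet)
step 3: append 6 -> window=[3, 39, 6] (not full yet)
step 4: append 2 -> window=[3, 39, 6, 2] -> max=39
step 5: append 44 -> window=[39, 6, 2, 44] -> max=44
step 6: append 38 -> window=[6, 2, 44, 38] -> max=44
step 7: append 0 -> window=[2, 44, 38, 0] -> max=44
step 8: append 15 -> window=[44, 38, 0, 15] -> max=44
Recorded maximums: 39 44 44 44 44
Changes between consecutive maximums: 1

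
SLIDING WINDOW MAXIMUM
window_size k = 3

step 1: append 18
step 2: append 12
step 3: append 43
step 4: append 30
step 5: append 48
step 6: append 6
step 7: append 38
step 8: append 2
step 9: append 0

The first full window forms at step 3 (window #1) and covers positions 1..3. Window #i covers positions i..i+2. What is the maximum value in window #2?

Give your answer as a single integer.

Answer: 43

Derivation:
step 1: append 18 -> window=[18] (not full yet)
step 2: append 12 -> window=[18, 12] (not full yet)
step 3: append 43 -> window=[18, 12, 43] -> max=43
step 4: append 30 -> window=[12, 43, 30] -> max=43
Window #2 max = 43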